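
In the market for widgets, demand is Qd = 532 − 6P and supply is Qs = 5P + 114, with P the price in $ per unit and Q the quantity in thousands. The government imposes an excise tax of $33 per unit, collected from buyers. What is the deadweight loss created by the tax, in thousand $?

Without the tax, 532 − 6P = 5P + 114 gives 11P = 418, so P* = $38 and Q* = 304.
With the tax collected from buyers, demand (in seller-price terms) shifts: Qd = 532 − 6(P + 33).
Solving gives Q = 214 with buyers paying $53 and producers receiving $20 (the $33 wedge).
Quantity falls by |ΔQ| = |304 − 214| = 90.
DWL = ½ · t · |ΔQ| = ½ · 33 · 90 = $1485.

Deadweight loss = $1485 thousand.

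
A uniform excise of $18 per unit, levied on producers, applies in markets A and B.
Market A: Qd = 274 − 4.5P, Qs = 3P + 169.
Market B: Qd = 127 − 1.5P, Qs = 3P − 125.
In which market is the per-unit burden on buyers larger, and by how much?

Market A: pre-tax P* = $14, Q* = 211; post-tax Q = 178.6; per-unit burden on buyers = $7.2.
Market B: pre-tax P* = $56, Q* = 43; post-tax Q = 25; per-unit burden on buyers = $12.
Difference: $7.2 vs $12 → market B is larger by $4.8.

Market B, by $4.8.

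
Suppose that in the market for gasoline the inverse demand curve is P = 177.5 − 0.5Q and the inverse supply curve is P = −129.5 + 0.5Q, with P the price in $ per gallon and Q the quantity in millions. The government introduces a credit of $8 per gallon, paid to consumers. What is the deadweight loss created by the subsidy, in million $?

Deadweight loss = $32 million.

Inverting to Q(P) form: Qd = 355 − 2P; Qs = 2P + 259.
Before the subsidy: set 355 − 2P = 2P + 259 → P* = $24, Q* = 307.
With a per-unit subsidy paid to consumers, each effectively pays P − 8, so demand becomes Qd = 355 − 2(P − 8).
New equilibrium: consumers pay $20, sellers receive $28, Q = 315. (Wedge: Pb − Ps = −8.)
Quantity rises by |ΔQ| = |307 − 315| = 8.
DWL = ½ · t · |ΔQ| = ½ · 8 · 8 = $32.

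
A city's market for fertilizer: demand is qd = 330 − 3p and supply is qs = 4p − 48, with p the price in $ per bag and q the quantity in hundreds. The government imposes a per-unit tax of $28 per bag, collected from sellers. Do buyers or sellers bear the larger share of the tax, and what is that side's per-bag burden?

Buyers bear the larger share: $16 per bag.

Without the tax, 330 − 3p = 4p − 48 gives 7p = 378, so p* = $54 and q* = 168.
With the tax collected from sellers, supply shifts: qs = 4(p − 28) − 48.
Solving gives q = 120 with buyers paying $70 and sellers receiving $42 (the $28 wedge).
Per-bag burden: buyers $16, sellers $12.
Buyers take the larger share because demand is less price-elastic here (demand slope 3 vs supply slope 4).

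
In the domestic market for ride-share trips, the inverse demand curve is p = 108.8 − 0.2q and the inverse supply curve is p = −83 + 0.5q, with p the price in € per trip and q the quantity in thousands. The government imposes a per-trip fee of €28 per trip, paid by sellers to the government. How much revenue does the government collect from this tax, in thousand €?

Tax revenue = €6552 thousand.

Inverting to q(p) form: qd = 544 − 5p; qs = 2p + 166.
Without the tax, 544 − 5p = 2p + 166 gives 7p = 378, so p* = €54 and q* = 274.
With the tax collected from sellers, supply shifts: qs = 2(p − 28) + 166.
Solving gives q = 234 with buyers paying €62 and sellers receiving €34 (the €28 wedge).
Revenue = t · Q = 28 · 234 = €6552.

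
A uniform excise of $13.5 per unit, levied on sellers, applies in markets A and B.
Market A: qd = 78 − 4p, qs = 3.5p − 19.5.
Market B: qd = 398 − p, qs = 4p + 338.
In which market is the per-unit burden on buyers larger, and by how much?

Market B, by $4.5.

Market A: pre-tax p* = $13, q* = 26; post-tax q = 0.8; per-unit burden on buyers = $6.3.
Market B: pre-tax p* = $12, q* = 386; post-tax q = 375.2; per-unit burden on buyers = $10.8.
Difference: $6.3 vs $10.8 → market B is larger by $4.5.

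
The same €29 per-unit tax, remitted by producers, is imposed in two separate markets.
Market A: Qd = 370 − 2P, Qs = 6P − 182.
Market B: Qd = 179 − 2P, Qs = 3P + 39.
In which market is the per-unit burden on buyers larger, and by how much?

Market A: pre-tax P* = €69, Q* = 232; post-tax Q = 188.5; per-unit burden on buyers = €21.75.
Market B: pre-tax P* = €28, Q* = 123; post-tax Q = 88.2; per-unit burden on buyers = €17.4.
Difference: €21.75 vs €17.4 → market A is larger by €4.35.

Market A, by €4.35.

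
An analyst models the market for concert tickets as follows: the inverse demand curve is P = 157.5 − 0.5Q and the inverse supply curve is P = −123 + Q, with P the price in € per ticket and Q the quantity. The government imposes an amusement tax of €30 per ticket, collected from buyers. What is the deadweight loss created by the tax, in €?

Rewrite in direct form: Qd = 315 − 2P and Qs = P + 123.
Before the tax: set 315 − 2P = P + 123 → P* = €64, Q* = 187.
With the tax collected from buyers, demand (in seller-price terms) shifts: Qd = 315 − 2(P + 30).
New equilibrium: buyers pay €74, producers receive €44, Q = 167. (Wedge: Pb − Ps = 30.)
Quantity falls by |ΔQ| = |187 − 167| = 20.
DWL = ½ · t · |ΔQ| = ½ · 30 · 20 = €300.

Deadweight loss = €300.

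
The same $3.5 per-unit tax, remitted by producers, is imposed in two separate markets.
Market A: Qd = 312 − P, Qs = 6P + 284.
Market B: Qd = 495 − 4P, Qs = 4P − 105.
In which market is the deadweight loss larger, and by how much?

Market A: pre-tax P* = $4, Q* = 308; post-tax Q = 305; deadweight loss = $5.25.
Market B: pre-tax P* = $75, Q* = 195; post-tax Q = 188; deadweight loss = $12.25.
Difference: $5.25 vs $12.25 → market B is larger by $7.

Market B, by $7.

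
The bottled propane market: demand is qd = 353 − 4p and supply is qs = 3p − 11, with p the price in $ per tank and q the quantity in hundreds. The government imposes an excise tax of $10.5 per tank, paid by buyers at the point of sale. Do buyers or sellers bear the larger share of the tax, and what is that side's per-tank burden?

Without the tax, 353 − 4p = 3p − 11 gives 7p = 364, so p* = $52 and q* = 145.
With the tax collected from buyers, demand (in seller-price terms) shifts: qd = 353 − 4(p + 10.5).
New equilibrium: buyers pay $56.5, sellers receive $46, q = 127. (Wedge: pb − ps = 10.5.)
Per-tank burden: buyers $4.5, sellers $6.
Sellers take the larger share because supply is less price-elastic here (demand slope 4 vs supply slope 3).
The less price-elastic side of the market bears the larger share of a per-unit tax.

Sellers bear the larger share: $6 per tank.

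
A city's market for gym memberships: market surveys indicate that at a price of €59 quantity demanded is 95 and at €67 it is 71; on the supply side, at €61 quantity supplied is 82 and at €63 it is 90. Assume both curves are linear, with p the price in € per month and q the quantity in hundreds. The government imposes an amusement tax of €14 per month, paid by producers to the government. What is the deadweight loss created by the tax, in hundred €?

Demand slope: (71 − 95)/(67 − 59) = -3, so qd = 272 − 3p.
Supply slope: (90 − 82)/(63 − 61) = 4, so qs = 4p − 162.
Without the tax, 272 − 3p = 4p − 162 gives 7p = 434, so p* = €62 and q* = 86.
With the tax collected from producers, supply shifts: qs = 4(p − 14) − 162.
New equilibrium: buyers pay €70, producers receive €56, q = 62. (Wedge: pb − ps = 14.)
Quantity falls by |ΔQ| = |86 − 62| = 24.
DWL = ½ · t · |ΔQ| = ½ · 14 · 24 = €168.

Deadweight loss = €168 hundred.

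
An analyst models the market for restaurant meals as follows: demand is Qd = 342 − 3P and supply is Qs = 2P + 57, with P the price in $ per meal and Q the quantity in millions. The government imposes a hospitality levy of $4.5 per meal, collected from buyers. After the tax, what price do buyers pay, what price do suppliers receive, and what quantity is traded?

Before the tax: set 342 − 3P = 2P + 57 → P* = $57, Q* = 171.
With the tax collected from buyers, demand (in seller-price terms) shifts: Qd = 342 − 3(P + 4.5).
New equilibrium: buyers pay $58.8, suppliers receive $54.3, Q = 165.6. (Wedge: Pb − Ps = 4.5.)
The less price-elastic side of the market bears the larger share of a per-unit tax.

Buyers pay $58.8; suppliers receive $54.3; quantity = 165.6.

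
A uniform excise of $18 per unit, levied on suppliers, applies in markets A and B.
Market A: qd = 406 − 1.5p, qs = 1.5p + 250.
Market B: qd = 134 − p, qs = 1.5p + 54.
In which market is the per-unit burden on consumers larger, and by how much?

Market A: pre-tax p* = $52, q* = 328; post-tax q = 314.5; per-unit burden on consumers = $9.
Market B: pre-tax p* = $32, q* = 102; post-tax q = 91.2; per-unit burden on consumers = $10.8.
Difference: $9 vs $10.8 → market B is larger by $1.8.

Market B, by $1.8.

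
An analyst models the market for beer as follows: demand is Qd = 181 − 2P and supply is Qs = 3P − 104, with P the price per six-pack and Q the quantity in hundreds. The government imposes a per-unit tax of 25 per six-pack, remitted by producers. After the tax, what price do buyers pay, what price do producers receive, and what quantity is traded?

Buyers pay 72; producers receive 47; quantity = 37.

Without the tax, 181 − 2P = 3P − 104 gives 5P = 285, so P* = 57 and Q* = 67.
With the tax collected from producers, supply shifts: Qs = 3(P − 25) − 104.
New equilibrium: buyers pay 72, producers receive 47, Q = 37. (Wedge: Pb − Ps = 25.)
The less price-elastic side of the market bears the larger share of a per-unit tax.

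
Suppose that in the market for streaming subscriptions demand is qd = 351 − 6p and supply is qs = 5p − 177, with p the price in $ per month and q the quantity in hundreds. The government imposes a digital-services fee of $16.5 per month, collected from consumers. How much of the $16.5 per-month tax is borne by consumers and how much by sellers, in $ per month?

Before the tax: set 351 − 6p = 5p − 177 → p* = $48, q* = 63.
With the tax collected from consumers, demand (in seller-price terms) shifts: qd = 351 − 6(p + 16.5).
Solving gives q = 18 with consumers paying $55.5 and sellers receiving $39 (the $16.5 wedge).
Burden on consumers: $7.5; on sellers: $9. (They sum to $16.5.)

Consumers bear $7.5 per month; sellers bear $9 per month.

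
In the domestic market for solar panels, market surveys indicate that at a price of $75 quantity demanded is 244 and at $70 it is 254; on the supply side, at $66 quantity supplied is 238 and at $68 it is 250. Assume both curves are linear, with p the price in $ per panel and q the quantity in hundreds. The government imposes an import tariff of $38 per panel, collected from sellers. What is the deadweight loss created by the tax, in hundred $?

Demand slope: (254 − 244)/(70 − 75) = -2, so qd = 394 − 2p.
Supply slope: (250 − 238)/(68 − 66) = 6, so qs = 6p − 158.
Without the tax, 394 − 2p = 6p − 158 gives 8p = 552, so p* = $69 and q* = 256.
With the tax collected from sellers, supply shifts: qs = 6(p − 38) − 158.
New equilibrium: consumers pay $97.5, sellers receive $59.5, q = 199. (Wedge: pb − ps = 38.)
Quantity falls by |ΔQ| = |256 − 199| = 57.
DWL = ½ · t · |ΔQ| = ½ · 38 · 57 = $1083.

Deadweight loss = $1083 hundred.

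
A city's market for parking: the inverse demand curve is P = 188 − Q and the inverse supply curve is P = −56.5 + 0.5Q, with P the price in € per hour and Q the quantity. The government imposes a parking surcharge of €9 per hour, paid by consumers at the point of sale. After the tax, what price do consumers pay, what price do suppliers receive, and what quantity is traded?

Consumers pay €31; suppliers receive €22; quantity = 157.

Rewrite in direct form: Qd = 188 − P and Qs = 2P + 113.
Before the tax: set 188 − P = 2P + 113 → P* = €25, Q* = 163.
With the tax collected from consumers, demand (in seller-price terms) shifts: Qd = 188 − (P + 9).
Solving gives Q = 157 with consumers paying €31 and suppliers receiving €22 (the €9 wedge).
The less price-elastic side of the market bears the larger share of a per-unit tax.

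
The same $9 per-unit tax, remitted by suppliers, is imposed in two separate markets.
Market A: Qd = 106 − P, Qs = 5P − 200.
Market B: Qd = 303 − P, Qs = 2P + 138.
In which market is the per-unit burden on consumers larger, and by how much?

Market A, by $1.5.

Market A: pre-tax P* = $51, Q* = 55; post-tax Q = 47.5; per-unit burden on consumers = $7.5.
Market B: pre-tax P* = $55, Q* = 248; post-tax Q = 242; per-unit burden on consumers = $6.
Difference: $7.5 vs $6 → market A is larger by $1.5.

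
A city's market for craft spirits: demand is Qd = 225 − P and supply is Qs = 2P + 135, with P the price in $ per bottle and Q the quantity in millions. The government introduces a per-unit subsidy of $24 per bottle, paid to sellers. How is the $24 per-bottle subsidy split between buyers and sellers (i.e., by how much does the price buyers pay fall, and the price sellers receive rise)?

Buyers gain $16 per bottle; sellers gain $8 per bottle.

Before the subsidy: set 225 − P = 2P + 135 → P* = $30, Q* = 195.
With a per-unit subsidy paid to sellers, each receives P + 24 per unit sold, so supply becomes Qs = 2(P + 24) + 135.
Solving gives Q = 211 with buyers paying $14 and sellers receiving $38 (the $24 wedge).
Gain to buyers: $16; to sellers: $8. (They sum to $24.)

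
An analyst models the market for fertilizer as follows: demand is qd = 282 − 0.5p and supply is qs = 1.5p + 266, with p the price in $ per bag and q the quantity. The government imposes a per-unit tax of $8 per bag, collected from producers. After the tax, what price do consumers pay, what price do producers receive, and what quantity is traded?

Before the tax: set 282 − 0.5p = 1.5p + 266 → p* = $8, q* = 278.
With the tax collected from producers, supply shifts: qs = 1.5(p − 8) + 266.
Solving gives q = 275 with consumers paying $14 and producers receiving $6 (the $8 wedge).
The less price-elastic side of the market bears the larger share of a per-unit tax.

Consumers pay $14; producers receive $6; quantity = 275.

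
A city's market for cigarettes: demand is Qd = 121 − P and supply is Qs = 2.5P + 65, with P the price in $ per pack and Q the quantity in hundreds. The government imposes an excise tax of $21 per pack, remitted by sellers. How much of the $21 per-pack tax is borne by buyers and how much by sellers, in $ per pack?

Buyers bear $15 per pack; sellers bear $6 per pack.

Without the tax, 121 − P = 2.5P + 65 gives 3.5P = 56, so P* = $16 and Q* = 105.
With the tax collected from sellers, supply shifts: Qs = 2.5(P − 21) + 65.
New equilibrium: buyers pay $31, sellers receive $10, Q = 90. (Wedge: Pb − Ps = 21.)
Burden on buyers: $15; on sellers: $6. (They sum to $21.)
The less price-elastic side of the market bears the larger share of a per-unit tax.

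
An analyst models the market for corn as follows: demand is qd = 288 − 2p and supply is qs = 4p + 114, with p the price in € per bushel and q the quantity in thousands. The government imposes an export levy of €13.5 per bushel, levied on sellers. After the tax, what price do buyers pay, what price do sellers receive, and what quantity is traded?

Buyers pay €38; sellers receive €24.5; quantity = 212.

Without the tax, 288 − 2p = 4p + 114 gives 6p = 174, so p* = €29 and q* = 230.
With the tax collected from sellers, supply shifts: qs = 4(p − 13.5) + 114.
New equilibrium: buyers pay €38, sellers receive €24.5, q = 212. (Wedge: pb − ps = 13.5.)
The less price-elastic side of the market bears the larger share of a per-unit tax.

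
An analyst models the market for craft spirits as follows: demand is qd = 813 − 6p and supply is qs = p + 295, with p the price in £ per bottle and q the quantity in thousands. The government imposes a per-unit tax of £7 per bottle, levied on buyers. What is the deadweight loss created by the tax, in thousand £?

Before the tax: set 813 − 6p = p + 295 → p* = £74, q* = 369.
With the tax collected from buyers, demand (in seller-price terms) shifts: qd = 813 − 6(p + 7).
Solving gives q = 363 with buyers paying £75 and producers receiving £68 (the £7 wedge).
Quantity falls by |ΔQ| = |369 − 363| = 6.
DWL = ½ · t · |ΔQ| = ½ · 7 · 6 = £21.

Deadweight loss = £21 thousand.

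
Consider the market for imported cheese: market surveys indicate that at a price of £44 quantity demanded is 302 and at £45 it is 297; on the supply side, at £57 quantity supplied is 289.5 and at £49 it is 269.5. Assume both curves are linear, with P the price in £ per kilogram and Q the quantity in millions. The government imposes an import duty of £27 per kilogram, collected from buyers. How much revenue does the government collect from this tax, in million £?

Demand slope: (297 − 302)/(45 − 44) = -5, so Qd = 522 − 5P.
Supply slope: (269.5 − 289.5)/(49 − 57) = 2.5, so Qs = 2.5P + 147.
Before the tax: set 522 − 5P = 2.5P + 147 → P* = £50, Q* = 272.
With the tax collected from buyers, demand (in seller-price terms) shifts: Qd = 522 − 5(P + 27).
New equilibrium: buyers pay £59, sellers receive £32, Q = 227. (Wedge: Pb − Ps = 27.)
Revenue = t · Q = 27 · 227 = £6129.

Tax revenue = £6129 million.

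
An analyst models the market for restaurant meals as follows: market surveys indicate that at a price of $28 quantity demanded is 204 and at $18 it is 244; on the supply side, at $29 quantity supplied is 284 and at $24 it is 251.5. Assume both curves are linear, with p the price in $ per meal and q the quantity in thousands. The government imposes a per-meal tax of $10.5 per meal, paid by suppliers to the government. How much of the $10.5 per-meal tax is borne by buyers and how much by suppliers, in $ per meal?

Demand slope: (244 − 204)/(18 − 28) = -4, so qd = 316 − 4p.
Supply slope: (251.5 − 284)/(24 − 29) = 6.5, so qs = 6.5p + 95.5.
Without the tax, 316 − 4p = 6.5p + 95.5 gives 10.5p = 220.5, so p* = $21 and q* = 232.
With the tax collected from suppliers, supply shifts: qs = 6.5(p − 10.5) + 95.5.
New equilibrium: buyers pay $27.5, suppliers receive $17, q = 206. (Wedge: pb − ps = 10.5.)
Burden on buyers: $6.5; on suppliers: $4. (They sum to $10.5.)

Buyers bear $6.5 per meal; suppliers bear $4 per meal.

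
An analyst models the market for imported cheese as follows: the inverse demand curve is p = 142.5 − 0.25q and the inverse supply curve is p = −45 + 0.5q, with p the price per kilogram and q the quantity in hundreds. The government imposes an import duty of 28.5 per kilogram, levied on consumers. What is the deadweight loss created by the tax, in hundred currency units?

Inverting to q(p) form: qd = 570 − 4p; qs = 2p + 90.
Before the tax: set 570 − 4p = 2p + 90 → p* = 80, q* = 250.
With the tax collected from consumers, demand (in seller-price terms) shifts: qd = 570 − 4(p + 28.5).
Solving gives q = 212 with consumers paying 89.5 and sellers receiving 61 (the 28.5 wedge).
Quantity falls by |ΔQ| = |250 − 212| = 38.
DWL = ½ · t · |ΔQ| = ½ · 28.5 · 38 = 541.5.

Deadweight loss = 541.5 hundred.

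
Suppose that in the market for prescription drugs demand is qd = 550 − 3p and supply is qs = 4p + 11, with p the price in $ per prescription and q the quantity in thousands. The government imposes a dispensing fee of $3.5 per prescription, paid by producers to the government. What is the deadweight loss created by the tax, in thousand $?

Before the tax: set 550 − 3p = 4p + 11 → p* = $77, q* = 319.
With the tax collected from producers, supply shifts: qs = 4(p − 3.5) + 11.
New equilibrium: consumers pay $79, producers receive $75.5, q = 313. (Wedge: pb − ps = 3.5.)
Quantity falls by |ΔQ| = |319 − 313| = 6.
DWL = ½ · t · |ΔQ| = ½ · 3.5 · 6 = $10.5.

Deadweight loss = $10.5 thousand.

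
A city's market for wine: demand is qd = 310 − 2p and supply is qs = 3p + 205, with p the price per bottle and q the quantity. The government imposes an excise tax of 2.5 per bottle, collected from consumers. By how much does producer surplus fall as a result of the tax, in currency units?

Without the tax, 310 − 2p = 3p + 205 gives 5p = 105, so p* = 21 and q* = 268.
With the tax collected from consumers, demand (in seller-price terms) shifts: qd = 310 − 2(p + 2.5).
Solving gives q = 265 with consumers paying 22.5 and suppliers receiving 20 (the 2.5 wedge).
ΔPS is the trapezoid between Q = 265 and Q = 268 of height 1: ½ · (268 + 265) · 1 = 266.5.

Producer surplus falls by 266.5.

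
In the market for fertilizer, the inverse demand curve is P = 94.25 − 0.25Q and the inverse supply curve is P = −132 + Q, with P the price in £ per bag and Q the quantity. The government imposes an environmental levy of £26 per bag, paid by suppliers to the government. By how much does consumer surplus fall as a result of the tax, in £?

Consumer surplus falls by £887.12.

Inverting to Q(P) form: Qd = 377 − 4P; Qs = P + 132.
Without the tax, 377 − 4P = P + 132 gives 5P = 245, so P* = £49 and Q* = 181.
With the tax collected from suppliers, supply shifts: Qs = (P − 26) + 132.
Solving gives Q = 160.2 with buyers paying £54.2 and suppliers receiving £28.2 (the £26 wedge).
ΔCS is the trapezoid between Q = 160.2 and Q = 181 of height £5.2: ½ · (181 + 160.2) · 5.2 = £887.12.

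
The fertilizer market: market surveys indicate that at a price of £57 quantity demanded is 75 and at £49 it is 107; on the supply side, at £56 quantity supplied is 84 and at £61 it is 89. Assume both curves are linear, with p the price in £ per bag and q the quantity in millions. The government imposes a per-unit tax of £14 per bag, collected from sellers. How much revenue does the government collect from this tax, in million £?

Tax revenue = £1005.2 million.

Demand slope: (107 − 75)/(49 − 57) = -4, so qd = 303 − 4p.
Supply slope: (89 − 84)/(61 − 56) = 1, so qs = p + 28.
Without the tax, 303 − 4p = p + 28 gives 5p = 275, so p* = £55 and q* = 83.
With the tax collected from sellers, supply shifts: qs = (p − 14) + 28.
New equilibrium: buyers pay £57.8, sellers receive £43.8, q = 71.8. (Wedge: pb − ps = 14.)
Revenue = t · Q = 14 · 71.8 = £1005.2.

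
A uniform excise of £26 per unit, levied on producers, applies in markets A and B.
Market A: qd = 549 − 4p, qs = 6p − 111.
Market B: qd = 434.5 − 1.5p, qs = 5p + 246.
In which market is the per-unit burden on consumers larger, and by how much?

Market B, by £4.4.

Market A: pre-tax p* = £66, q* = 285; post-tax q = 222.6; per-unit burden on consumers = £15.6.
Market B: pre-tax p* = £29, q* = 391; post-tax q = 361; per-unit burden on consumers = £20.
Difference: £15.6 vs £20 → market B is larger by £4.4.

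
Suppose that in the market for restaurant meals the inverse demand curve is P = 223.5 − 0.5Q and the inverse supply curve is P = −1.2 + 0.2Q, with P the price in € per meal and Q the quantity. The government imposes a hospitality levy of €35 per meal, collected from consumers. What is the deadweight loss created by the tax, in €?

Deadweight loss = €875.

Rewrite in direct form: Qd = 447 − 2P and Qs = 5P + 6.
Without the tax, 447 − 2P = 5P + 6 gives 7P = 441, so P* = €63 and Q* = 321.
With the tax collected from consumers, demand (in seller-price terms) shifts: Qd = 447 − 2(P + 35).
Solving gives Q = 271 with consumers paying €88 and producers receiving €53 (the €35 wedge).
Quantity falls by |ΔQ| = |321 − 271| = 50.
DWL = ½ · t · |ΔQ| = ½ · 35 · 50 = €875.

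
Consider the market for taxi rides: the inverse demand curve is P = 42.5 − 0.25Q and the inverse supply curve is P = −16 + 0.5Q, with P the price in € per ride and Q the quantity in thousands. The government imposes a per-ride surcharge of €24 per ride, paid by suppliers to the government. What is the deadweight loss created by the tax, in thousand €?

Inverting to Q(P) form: Qd = 170 − 4P; Qs = 2P + 32.
Without the tax, 170 − 4P = 2P + 32 gives 6P = 138, so P* = €23 and Q* = 78.
With the tax collected from suppliers, supply shifts: Qs = 2(P − 24) + 32.
New equilibrium: buyers pay €31, suppliers receive €7, Q = 46. (Wedge: Pb − Ps = 24.)
Quantity falls by |ΔQ| = |78 − 46| = 32.
DWL = ½ · t · |ΔQ| = ½ · 24 · 32 = €384.

Deadweight loss = €384 thousand.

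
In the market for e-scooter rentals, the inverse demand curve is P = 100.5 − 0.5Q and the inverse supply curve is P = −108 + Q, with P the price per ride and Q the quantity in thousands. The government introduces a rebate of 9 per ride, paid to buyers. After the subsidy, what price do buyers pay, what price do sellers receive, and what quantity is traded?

Inverting to Q(P) form: Qd = 201 − 2P; Qs = P + 108.
Before the subsidy: set 201 − 2P = P + 108 → P* = 31, Q* = 139.
With a per-unit subsidy paid to buyers, each effectively pays P − 9, so demand becomes Qd = 201 − 2(P − 9).
Solving gives Q = 145 with buyers paying 28 and sellers receiving 37 (the 9 wedge).

Buyers pay 28; sellers receive 37; quantity = 145.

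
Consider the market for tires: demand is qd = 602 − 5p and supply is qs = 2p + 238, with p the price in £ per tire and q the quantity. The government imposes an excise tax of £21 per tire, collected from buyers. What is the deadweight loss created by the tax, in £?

Without the tax, 602 − 5p = 2p + 238 gives 7p = 364, so p* = £52 and q* = 342.
With the tax collected from buyers, demand (in seller-price terms) shifts: qd = 602 − 5(p + 21).
New equilibrium: buyers pay £58, producers receive £37, q = 312. (Wedge: pb − ps = 21.)
Quantity falls by |ΔQ| = |342 − 312| = 30.
DWL = ½ · t · |ΔQ| = ½ · 21 · 30 = £315.

Deadweight loss = £315.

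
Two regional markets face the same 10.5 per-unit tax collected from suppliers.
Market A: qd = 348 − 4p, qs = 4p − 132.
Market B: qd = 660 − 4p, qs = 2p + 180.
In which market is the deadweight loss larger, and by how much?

Market A: pre-tax p* = 60, q* = 108; post-tax q = 87; deadweight loss = 110.25.
Market B: pre-tax p* = 80, q* = 340; post-tax q = 326; deadweight loss = 73.5.
Difference: 110.25 vs 73.5 → market A is larger by 36.75.

Market A, by 36.75.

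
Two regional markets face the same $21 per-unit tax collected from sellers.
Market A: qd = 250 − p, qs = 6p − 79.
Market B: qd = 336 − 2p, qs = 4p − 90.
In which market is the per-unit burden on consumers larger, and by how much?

Market A: pre-tax p* = $47, q* = 203; post-tax q = 185; per-unit burden on consumers = $18.
Market B: pre-tax p* = $71, q* = 194; post-tax q = 166; per-unit burden on consumers = $14.
Difference: $18 vs $14 → market A is larger by $4.

Market A, by $4.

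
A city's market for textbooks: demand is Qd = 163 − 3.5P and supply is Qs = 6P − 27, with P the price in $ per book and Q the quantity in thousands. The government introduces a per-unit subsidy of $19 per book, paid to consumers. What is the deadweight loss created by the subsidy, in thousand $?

Deadweight loss = $399 thousand.

Before the subsidy: set 163 − 3.5P = 6P − 27 → P* = $20, Q* = 93.
With a per-unit subsidy paid to consumers, each effectively pays P − 19, so demand becomes Qd = 163 − 3.5(P − 19).
New equilibrium: consumers pay $8, suppliers receive $27, Q = 135. (Wedge: Pb − Ps = −19.)
Quantity rises by |ΔQ| = |93 − 135| = 42.
DWL = ½ · t · |ΔQ| = ½ · 19 · 42 = $399.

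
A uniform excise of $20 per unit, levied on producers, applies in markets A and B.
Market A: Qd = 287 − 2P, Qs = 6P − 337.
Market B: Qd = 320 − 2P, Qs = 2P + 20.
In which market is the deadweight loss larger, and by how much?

Market A: pre-tax P* = $78, Q* = 131; post-tax Q = 101; deadweight loss = $300.
Market B: pre-tax P* = $75, Q* = 170; post-tax Q = 150; deadweight loss = $200.
Difference: $300 vs $200 → market A is larger by $100.

Market A, by $100.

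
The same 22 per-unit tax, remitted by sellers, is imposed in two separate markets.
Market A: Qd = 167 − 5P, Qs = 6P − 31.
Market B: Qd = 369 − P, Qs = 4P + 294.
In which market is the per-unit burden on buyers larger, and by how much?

Market A: pre-tax P* = 18, Q* = 77; post-tax Q = 17; per-unit burden on buyers = 12.
Market B: pre-tax P* = 15, Q* = 354; post-tax Q = 336.4; per-unit burden on buyers = 17.6.
Difference: 12 vs 17.6 → market B is larger by 5.6.

Market B, by 5.6.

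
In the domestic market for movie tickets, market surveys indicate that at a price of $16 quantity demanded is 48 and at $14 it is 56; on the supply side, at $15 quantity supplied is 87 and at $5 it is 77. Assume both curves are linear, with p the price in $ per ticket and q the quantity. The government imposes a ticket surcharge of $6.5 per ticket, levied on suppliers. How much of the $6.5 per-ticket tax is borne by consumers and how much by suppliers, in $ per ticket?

Consumers bear $1.3 per ticket; suppliers bear $5.2 per ticket.

Demand slope: (56 − 48)/(14 − 16) = -4, so qd = 112 − 4p.
Supply slope: (77 − 87)/(5 − 15) = 1, so qs = p + 72.
Before the tax: set 112 − 4p = p + 72 → p* = $8, q* = 80.
With the tax collected from suppliers, supply shifts: qs = (p − 6.5) + 72.
Solving gives q = 74.8 with consumers paying $9.3 and suppliers receiving $2.8 (the $6.5 wedge).
Burden on consumers: $1.3; on suppliers: $5.2. (They sum to $6.5.)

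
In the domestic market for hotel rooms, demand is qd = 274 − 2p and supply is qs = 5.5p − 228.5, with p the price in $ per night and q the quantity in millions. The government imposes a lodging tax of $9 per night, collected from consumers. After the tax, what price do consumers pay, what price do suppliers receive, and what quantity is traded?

Consumers pay $73.6; suppliers receive $64.6; quantity = 126.8.

Before the tax: set 274 − 2p = 5.5p − 228.5 → p* = $67, q* = 140.
With the tax collected from consumers, demand (in seller-price terms) shifts: qd = 274 − 2(p + 9).
New equilibrium: consumers pay $73.6, suppliers receive $64.6, q = 126.8. (Wedge: pb − ps = 9.)
The less price-elastic side of the market bears the larger share of a per-unit tax.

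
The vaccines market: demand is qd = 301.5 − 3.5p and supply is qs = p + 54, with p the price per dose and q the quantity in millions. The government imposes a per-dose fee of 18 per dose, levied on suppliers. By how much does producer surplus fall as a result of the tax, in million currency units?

Before the tax: set 301.5 − 3.5p = p + 54 → p* = 55, q* = 109.
With the tax collected from suppliers, supply shifts: qs = (p − 18) + 54.
Solving gives q = 95 with buyers paying 59 and suppliers receiving 41 (the 18 wedge).
ΔPS is the trapezoid between Q = 95 and Q = 109 of height 14: ½ · (109 + 95) · 14 = 1428.

Producer surplus falls by 1428 million.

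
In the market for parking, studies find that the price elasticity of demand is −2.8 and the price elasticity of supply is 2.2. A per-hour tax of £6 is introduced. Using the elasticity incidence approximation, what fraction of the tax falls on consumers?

Incidence ratio: consumers' share ≈ εs / (εs + |εd|) = 2.2 / (2.2 + 2.8) = 0.44.
Supply is the less elastic side, so consumers bear the smaller share.

Consumers' share ≈ 0.44.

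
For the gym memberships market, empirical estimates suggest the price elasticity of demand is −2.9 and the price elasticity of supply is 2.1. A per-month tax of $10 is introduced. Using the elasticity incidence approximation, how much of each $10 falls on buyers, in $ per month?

Buyers bear ≈ $4.2 per month.

Incidence ratio: buyers' share ≈ εs / (εs + |εd|) = 2.1 / (2.1 + 2.9) = 0.42.
So buyers bear ≈ 0.42 × $10 = $4.2; sellers bear $5.8.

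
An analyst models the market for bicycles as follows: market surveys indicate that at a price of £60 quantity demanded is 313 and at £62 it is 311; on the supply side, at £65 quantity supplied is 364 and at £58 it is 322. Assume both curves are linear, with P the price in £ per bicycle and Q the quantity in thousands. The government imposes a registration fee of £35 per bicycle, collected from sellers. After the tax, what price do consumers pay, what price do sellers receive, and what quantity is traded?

Demand slope: (311 − 313)/(62 − 60) = -1, so Qd = 373 − P.
Supply slope: (322 − 364)/(58 − 65) = 6, so Qs = 6P − 26.
Without the tax, 373 − P = 6P − 26 gives 7P = 399, so P* = £57 and Q* = 316.
With the tax collected from sellers, supply shifts: Qs = 6(P − 35) − 26.
New equilibrium: consumers pay £87, sellers receive £52, Q = 286. (Wedge: Pb − Ps = 35.)

Consumers pay £87; sellers receive £52; quantity = 286.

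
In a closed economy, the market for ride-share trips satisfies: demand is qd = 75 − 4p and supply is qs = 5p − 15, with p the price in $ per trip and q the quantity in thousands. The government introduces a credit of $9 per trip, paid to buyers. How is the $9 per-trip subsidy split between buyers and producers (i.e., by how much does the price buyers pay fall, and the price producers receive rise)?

Before the subsidy: set 75 − 4p = 5p − 15 → p* = $10, q* = 35.
With a per-unit subsidy paid to buyers, each effectively pays p − 9, so demand becomes qd = 75 − 4(p − 9).
New equilibrium: buyers pay $5, producers receive $14, q = 55. (Wedge: pb − ps = −9.)
Gain to buyers: $5; to producers: $4. (They sum to $9.)

Buyers gain $5 per trip; producers gain $4 per trip.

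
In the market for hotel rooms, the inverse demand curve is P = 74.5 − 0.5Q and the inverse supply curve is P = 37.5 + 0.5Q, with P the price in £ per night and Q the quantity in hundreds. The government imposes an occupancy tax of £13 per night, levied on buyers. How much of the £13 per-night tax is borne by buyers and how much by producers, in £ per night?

Buyers bear £6.5 per night; producers bear £6.5 per night.

Rewrite in direct form: Qd = 149 − 2P and Qs = 2P − 75.
Without the tax, 149 − 2P = 2P − 75 gives 4P = 224, so P* = £56 and Q* = 37.
With the tax collected from buyers, demand (in seller-price terms) shifts: Qd = 149 − 2(P + 13).
New equilibrium: buyers pay £62.5, producers receive £49.5, Q = 24. (Wedge: Pb − Ps = 13.)
Burden on buyers: £6.5; on producers: £6.5. (They sum to £13.)
The less price-elastic side of the market bears the larger share of a per-unit tax.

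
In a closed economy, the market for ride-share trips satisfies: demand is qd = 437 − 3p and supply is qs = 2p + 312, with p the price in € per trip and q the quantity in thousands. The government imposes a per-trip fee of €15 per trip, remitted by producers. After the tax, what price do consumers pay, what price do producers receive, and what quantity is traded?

Consumers pay €31; producers receive €16; quantity = 344.

Without the tax, 437 − 3p = 2p + 312 gives 5p = 125, so p* = €25 and q* = 362.
With the tax collected from producers, supply shifts: qs = 2(p − 15) + 312.
New equilibrium: consumers pay €31, producers receive €16, q = 344. (Wedge: pb − ps = 15.)
The less price-elastic side of the market bears the larger share of a per-unit tax.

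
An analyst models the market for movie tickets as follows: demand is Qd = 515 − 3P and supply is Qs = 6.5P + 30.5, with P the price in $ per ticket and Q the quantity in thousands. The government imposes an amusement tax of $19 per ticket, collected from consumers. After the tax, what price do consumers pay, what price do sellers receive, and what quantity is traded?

Before the tax: set 515 − 3P = 6.5P + 30.5 → P* = $51, Q* = 362.
With the tax collected from consumers, demand (in seller-price terms) shifts: Qd = 515 − 3(P + 19).
Solving gives Q = 323 with consumers paying $64 and sellers receiving $45 (the $19 wedge).

Consumers pay $64; sellers receive $45; quantity = 323.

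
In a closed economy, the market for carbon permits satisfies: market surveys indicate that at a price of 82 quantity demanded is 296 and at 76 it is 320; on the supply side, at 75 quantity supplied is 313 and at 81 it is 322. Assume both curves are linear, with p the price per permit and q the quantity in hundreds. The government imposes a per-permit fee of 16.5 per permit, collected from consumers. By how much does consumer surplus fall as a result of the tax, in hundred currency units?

Demand slope: (320 − 296)/(76 − 82) = -4, so qd = 624 − 4p.
Supply slope: (322 − 313)/(81 − 75) = 1.5, so qs = 1.5p + 200.5.
Without the tax, 624 − 4p = 1.5p + 200.5 gives 5.5p = 423.5, so p* = 77 and q* = 316.
With the tax collected from consumers, demand (in seller-price terms) shifts: qd = 624 − 4(p + 16.5).
New equilibrium: consumers pay 81.5, sellers receive 65, q = 298. (Wedge: pb − ps = 16.5.)
ΔCS is the trapezoid between Q = 298 and Q = 316 of height 4.5: ½ · (316 + 298) · 4.5 = 1381.5.

Consumer surplus falls by 1381.5 hundred.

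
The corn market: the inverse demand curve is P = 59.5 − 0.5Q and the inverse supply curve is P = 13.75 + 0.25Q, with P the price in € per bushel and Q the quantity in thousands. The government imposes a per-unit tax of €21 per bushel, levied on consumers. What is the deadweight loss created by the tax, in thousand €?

Inverting to Q(P) form: Qd = 119 − 2P; Qs = 4P − 55.
Before the tax: set 119 − 2P = 4P − 55 → P* = €29, Q* = 61.
With the tax collected from consumers, demand (in seller-price terms) shifts: Qd = 119 − 2(P + 21).
Solving gives Q = 33 with consumers paying €43 and producers receiving €22 (the €21 wedge).
Quantity falls by |ΔQ| = |61 − 33| = 28.
DWL = ½ · t · |ΔQ| = ½ · 21 · 28 = €294.

Deadweight loss = €294 thousand.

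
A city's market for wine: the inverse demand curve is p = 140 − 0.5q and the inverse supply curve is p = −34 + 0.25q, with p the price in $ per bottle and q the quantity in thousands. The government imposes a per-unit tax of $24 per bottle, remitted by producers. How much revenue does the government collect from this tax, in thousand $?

Tax revenue = $4800 thousand.

Inverting to q(p) form: qd = 280 − 2p; qs = 4p + 136.
Before the tax: set 280 − 2p = 4p + 136 → p* = $24, q* = 232.
With the tax collected from producers, supply shifts: qs = 4(p − 24) + 136.
New equilibrium: consumers pay $40, producers receive $16, q = 200. (Wedge: pb − ps = 24.)
Revenue = t · Q = 24 · 200 = $4800.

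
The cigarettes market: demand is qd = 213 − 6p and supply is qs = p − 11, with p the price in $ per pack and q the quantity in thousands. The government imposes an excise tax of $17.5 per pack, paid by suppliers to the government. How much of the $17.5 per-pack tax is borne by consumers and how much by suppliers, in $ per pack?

Before the tax: set 213 − 6p = p − 11 → p* = $32, q* = 21.
With the tax collected from suppliers, supply shifts: qs = (p − 17.5) − 11.
New equilibrium: consumers pay $34.5, suppliers receive $17, q = 6. (Wedge: pb − ps = 17.5.)
Burden on consumers: $2.5; on suppliers: $15. (They sum to $17.5.)

Consumers bear $2.5 per pack; suppliers bear $15 per pack.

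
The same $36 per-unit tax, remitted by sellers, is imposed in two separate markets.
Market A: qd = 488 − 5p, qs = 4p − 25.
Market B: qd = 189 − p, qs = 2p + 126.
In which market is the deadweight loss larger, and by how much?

Market A: pre-tax p* = $57, q* = 203; post-tax q = 123; deadweight loss = $1440.
Market B: pre-tax p* = $21, q* = 168; post-tax q = 144; deadweight loss = $432.
Difference: $1440 vs $432 → market A is larger by $1008.

Market A, by $1008.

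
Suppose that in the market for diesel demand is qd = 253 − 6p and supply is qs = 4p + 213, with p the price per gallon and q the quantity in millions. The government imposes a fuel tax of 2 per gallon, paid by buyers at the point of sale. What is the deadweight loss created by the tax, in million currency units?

Before the tax: set 253 − 6p = 4p + 213 → p* = 4, q* = 229.
With the tax collected from buyers, demand (in seller-price terms) shifts: qd = 253 − 6(p + 2).
Solving gives q = 224.2 with buyers paying 4.8 and sellers receiving 2.8 (the 2 wedge).
Quantity falls by |ΔQ| = |229 − 224.2| = 4.8.
DWL = ½ · t · |ΔQ| = ½ · 2 · 4.8 = 4.8.

Deadweight loss = 4.8 million.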